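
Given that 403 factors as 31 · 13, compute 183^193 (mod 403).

Mod 31: 183 ≡ 28; by Fermat, exponent reduces to 193 mod 30 = 13; 28^13 ≡ 7 (mod 31).
Mod 13: 183 ≡ 1; by Fermat, exponent reduces to 193 mod 12 = 1; 1^1 ≡ 1 (mod 13).
Combine by CRT: x ≡ 7 (mod 31), x ≡ 1 (mod 13) ⇒ x ≡ 131 (mod 403).

131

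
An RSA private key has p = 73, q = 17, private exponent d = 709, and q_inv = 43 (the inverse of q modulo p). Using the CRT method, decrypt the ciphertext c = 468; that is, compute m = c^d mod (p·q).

d_p = d mod (p−1) = 709 mod 72 = 61; d_q = d mod (q−1) = 5.
m₁ = c^(d_p) mod p: c ≡ 30 (mod 73), and 30^61 mod 73 = 43.
m₂ = c^(d_q) mod q: c ≡ 9 (mod 17), and 9^5 mod 17 = 8.
h = q_inv·(m₁ − m₂) mod p = 43·(43 − 8) mod 73 = 45.
m = m₂ + h·q = 8 + 45·17 = 773.

773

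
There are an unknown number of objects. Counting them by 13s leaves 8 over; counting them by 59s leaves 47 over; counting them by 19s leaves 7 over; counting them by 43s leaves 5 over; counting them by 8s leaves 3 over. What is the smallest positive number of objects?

From N ≡ 8 (mod 13) write N = 8 + 13t. Substituting into N ≡ 47 (mod 59) gives 13t ≡ 39 (mod 59), and since 13⁻¹ ≡ 50 (mod 59), t ≡ 3. Hence N ≡ 8 + 13·3 = 47 (mod 767).
From N ≡ 47 (mod 767) write N = 47 + 767t. Substituting into N ≡ 7 (mod 19) gives 767t ≡ 17 (mod 19), and since 7⁻¹ ≡ 11 (mod 19), t ≡ 16. Hence N ≡ 47 + 767·16 = 12319 (mod 14573).
From N ≡ 12319 (mod 14573) write N = 12319 + 14573t. Substituting into N ≡ 5 (mod 43) gives 14573t ≡ 27 (mod 43), and since 39⁻¹ ≡ 32 (mod 43), t ≡ 4. Hence N ≡ 12319 + 14573·4 = 70611 (mod 626639).
From N ≡ 70611 (mod 626639) write N = 70611 + 626639t. Substituting into N ≡ 3 (mod 8) gives 626639t ≡ 0 (mod 8), and since 7⁻¹ ≡ 7 (mod 8), t ≡ 0. Hence N ≡ 70611 + 626639·0 = 70611 (mod 5013112).

70611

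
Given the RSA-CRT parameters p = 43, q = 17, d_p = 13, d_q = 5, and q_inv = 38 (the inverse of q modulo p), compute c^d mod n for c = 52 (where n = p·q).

m₁ = c^(d_p) mod p: c ≡ 9 (mod 43), and 9^13 mod 43 = 15.
m₂ = c^(d_q) mod q: c ≡ 1 (mod 17), and 1^5 mod 17 = 1.
h = q_inv·(m₁ − m₂) mod p = 38·(15 − 1) mod 43 = 16.
m = m₂ + h·q = 1 + 16·17 = 273.

273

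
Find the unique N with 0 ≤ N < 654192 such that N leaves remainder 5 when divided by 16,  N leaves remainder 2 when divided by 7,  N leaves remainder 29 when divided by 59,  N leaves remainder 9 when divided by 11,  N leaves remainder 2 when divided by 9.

The moduli are pairwise coprime; M = 16·7·59·11·9 = 654192.
M/16 = 40887; 40887 ≡ 7 (mod 16); 7·7 ≡ 1, so inverse 7.
M/7 = 93456; 93456 ≡ 6 (mod 7); 6·6 ≡ 1, so inverse 6.
M/59 = 11088; 11088 ≡ 55 (mod 59); 55·44 ≡ 1, so inverse 44.
M/11 = 59472; 59472 ≡ 6 (mod 11); 6·2 ≡ 1, so inverse 2.
M/9 = 72688; 72688 ≡ 4 (mod 9); 4·7 ≡ 1, so inverse 7.
N ≡ 5·40887·7 + 2·93456·6 + 29·11088·44 + 9·59472·2 + 2·72688·7 = 18788933.
18788933 mod 654192 = 471557.

471557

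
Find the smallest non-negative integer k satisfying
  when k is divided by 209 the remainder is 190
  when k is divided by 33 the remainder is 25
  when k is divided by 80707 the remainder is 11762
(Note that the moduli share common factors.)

gcd(209, 33) = 11 and 11 | (25 − 190), so the pair is consistent; merging gives k ≡ 190 (mod 627), where 627 = lcm(209, 33).
gcd(627, 80707) = 11 and 11 | (11762 − 190), so the pair is consistent; merging gives k ≡ 1868023 (mod 4600299), where 4600299 = lcm(627, 80707).
The solution is unique modulo lcm(209, 33, 80707) = 4600299.

1868023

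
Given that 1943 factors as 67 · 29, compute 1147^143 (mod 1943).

Mod 67: 1147 ≡ 8; by Fermat, exponent reduces to 143 mod 66 = 11; 8^11 ≡ 66 (mod 67).
Mod 29: 1147 ≡ 16; by Fermat, exponent reduces to 143 mod 28 = 3; 16^3 ≡ 7 (mod 29).
Combine by CRT: x ≡ 66 (mod 67), x ≡ 7 (mod 29) ⇒ x ≡ 1138 (mod 1943).

1138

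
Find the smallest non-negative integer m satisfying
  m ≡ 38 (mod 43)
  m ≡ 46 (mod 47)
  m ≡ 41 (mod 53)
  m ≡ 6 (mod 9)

836646

From m ≡ 38 (mod 43) write m = 38 + 43t. Substituting into m ≡ 46 (mod 47) gives 43t ≡ 8 (mod 47), and since 43⁻¹ ≡ 35 (mod 47), t ≡ 45. Hence m ≡ 38 + 43·45 = 1973 (mod 2021).
From m ≡ 1973 (mod 2021) write m = 1973 + 2021t. Substituting into m ≡ 41 (mod 53) gives 2021t ≡ 29 (mod 53), and since 7⁻¹ ≡ 38 (mod 53), t ≡ 42. Hence m ≡ 1973 + 2021·42 = 86855 (mod 107113).
From m ≡ 86855 (mod 107113) write m = 86855 + 107113t. Substituting into m ≡ 6 (mod 9) gives 107113t ≡ 1 (mod 9), and since 4⁻¹ ≡ 7 (mod 9), t ≡ 7. Hence m ≡ 86855 + 107113·7 = 836646 (mod 964017).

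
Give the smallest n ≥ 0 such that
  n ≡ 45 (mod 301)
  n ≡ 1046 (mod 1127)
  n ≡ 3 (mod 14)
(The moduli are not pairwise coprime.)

15697

gcd(301, 1127) = 7 and 7 | (1046 − 45), so the pair is consistent; merging gives n ≡ 15697 (mod 48461), where 48461 = lcm(301, 1127).
gcd(48461, 14) = 7 and 7 | (3 − 15697), so the pair is consistent; merging gives n ≡ 15697 (mod 96922), where 96922 = lcm(48461, 14).
The solution is unique modulo lcm(301, 1127, 14) = 96922.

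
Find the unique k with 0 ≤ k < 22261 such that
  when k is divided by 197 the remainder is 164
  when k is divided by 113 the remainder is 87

From k ≡ 164 (mod 197) write k = 164 + 197t. Substituting into k ≡ 87 (mod 113) gives 197t ≡ 36 (mod 113), and since 84⁻¹ ≡ 74 (mod 113), t ≡ 65. Hence k ≡ 164 + 197·65 = 12969 (mod 22261).

12969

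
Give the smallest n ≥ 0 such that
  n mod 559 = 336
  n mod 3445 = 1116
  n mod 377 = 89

4204016

gcd(559, 3445) = 13 and 13 | (1116 − 336), so the pair is consistent; merging gives n ≡ 56236 (mod 148135), where 148135 = lcm(559, 3445).
gcd(148135, 377) = 13 and 13 | (89 − 56236), so the pair is consistent; merging gives n ≡ 4204016 (mod 4295915), where 4295915 = lcm(148135, 377).
The solution is unique modulo lcm(559, 3445, 377) = 4295915.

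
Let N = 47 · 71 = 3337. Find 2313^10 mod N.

Mod 47: 2313 ≡ 10; 10^10 ≡ 21 (mod 47).
Mod 71: 2313 ≡ 41; 41^10 ≡ 20 (mod 71).
Combine by CRT: x ≡ 21 (mod 47), x ≡ 20 (mod 71) ⇒ x ≡ 162 (mod 3337).

162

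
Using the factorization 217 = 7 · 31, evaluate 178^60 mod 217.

Mod 7: 178 ≡ 3; since 6 | 60, by Fermat 3^60 ≡ 1 (mod 7).
Mod 31: 178 ≡ 23; since 30 | 60, by Fermat 23^60 ≡ 1 (mod 31).
Combine by CRT: x ≡ 1 (mod 7), x ≡ 1 (mod 31) ⇒ x ≡ 1 (mod 217).

1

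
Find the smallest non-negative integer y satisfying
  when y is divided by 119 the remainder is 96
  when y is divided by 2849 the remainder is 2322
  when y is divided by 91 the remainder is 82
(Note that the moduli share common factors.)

181809

Combine the congruences pairwise.
gcd(119, 2849) = 7 and 7 | (2322 − 96), so the pair is consistent; merging gives y ≡ 36510 (mod 48433), where 48433 = lcm(119, 2849).
gcd(48433, 91) = 7 and 7 | (82 − 36510), so the pair is consistent; merging gives y ≡ 181809 (mod 629629), where 629629 = lcm(48433, 91).
The solution is unique modulo lcm(119, 2849, 91) = 629629.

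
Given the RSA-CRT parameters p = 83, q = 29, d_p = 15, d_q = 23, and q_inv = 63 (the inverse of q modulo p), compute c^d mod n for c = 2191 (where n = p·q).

m₁ = c^(d_p) mod p: c ≡ 33 (mod 83), and 33^15 mod 83 = 51.
m₂ = c^(d_q) mod q: c ≡ 16 (mod 29), and 16^23 mod 29 = 24.
h = q_inv·(m₁ − m₂) mod p = 63·(51 − 24) mod 83 = 41.
m = m₂ + h·q = 24 + 41·29 = 1213.

1213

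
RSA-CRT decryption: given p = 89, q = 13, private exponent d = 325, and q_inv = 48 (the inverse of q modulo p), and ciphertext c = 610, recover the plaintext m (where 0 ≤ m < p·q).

649

d_p = d mod (p−1) = 325 mod 88 = 61; d_q = d mod (q−1) = 1.
m₁ = c^(d_p) mod p: c ≡ 76 (mod 89), and 76^61 mod 89 = 26.
m₂ = c^(d_q) mod q: c ≡ 12 (mod 13), and 12^1 mod 13 = 12.
h = q_inv·(m₁ − m₂) mod p = 48·(26 − 12) mod 89 = 49.
m = m₂ + h·q = 12 + 49·13 = 649.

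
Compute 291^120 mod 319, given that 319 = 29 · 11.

Mod 29: 291 ≡ 1; by Fermat, exponent reduces to 120 mod 28 = 8; 1^8 ≡ 1 (mod 29).
Mod 11: 291 ≡ 5; since 10 | 120, by Fermat 5^120 ≡ 1 (mod 11).
Combine by CRT: x ≡ 1 (mod 29), x ≡ 1 (mod 11) ⇒ x ≡ 1 (mod 319).

1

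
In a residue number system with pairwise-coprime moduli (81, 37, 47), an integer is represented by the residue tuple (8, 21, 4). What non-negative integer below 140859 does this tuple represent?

100772

The moduli are pairwise coprime; N = 81·37·47 = 140859.
N/81 = 1739; 1739 ≡ 38 (mod 81); 38·32 ≡ 1, so inverse 32.
N/37 = 3807; 3807 ≡ 33 (mod 37); 33·9 ≡ 1, so inverse 9.
N/47 = 2997; 2997 ≡ 36 (mod 47); 36·17 ≡ 1, so inverse 17.
x ≡ 8·1739·32 + 21·3807·9 + 4·2997·17 = 1368503.
1368503 mod 140859 = 100772.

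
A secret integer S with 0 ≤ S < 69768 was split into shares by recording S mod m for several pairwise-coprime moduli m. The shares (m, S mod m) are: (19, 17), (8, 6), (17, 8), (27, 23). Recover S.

From S ≡ 17 (mod 19) write S = 17 + 19t. Substituting into S ≡ 6 (mod 8) gives 19t ≡ 5 (mod 8), and since 3⁻¹ ≡ 3 (mod 8), t ≡ 7. Hence S ≡ 17 + 19·7 = 150 (mod 152).
From S ≡ 150 (mod 152) write S = 150 + 152t. Substituting into S ≡ 8 (mod 17) gives 152t ≡ 11 (mod 17), and since 16⁻¹ ≡ 16 (mod 17), t ≡ 6. Hence S ≡ 150 + 152·6 = 1062 (mod 2584).
From S ≡ 1062 (mod 2584) write S = 1062 + 2584t. Substituting into S ≡ 23 (mod 27) gives 2584t ≡ 14 (mod 27), and since 19⁻¹ ≡ 10 (mod 27), t ≡ 5. Hence S ≡ 1062 + 2584·5 = 13982 (mod 69768).

13982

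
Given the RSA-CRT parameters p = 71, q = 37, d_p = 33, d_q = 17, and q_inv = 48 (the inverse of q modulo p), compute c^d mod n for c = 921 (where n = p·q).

m₁ = c^(d_p) mod p: c ≡ 69 (mod 71), and 69^33 mod 71 = 53.
m₂ = c^(d_q) mod q: c ≡ 33 (mod 37), and 33^17 mod 37 = 9.
h = q_inv·(m₁ − m₂) mod p = 48·(53 − 9) mod 71 = 53.
m = m₂ + h·q = 9 + 53·37 = 1970.

1970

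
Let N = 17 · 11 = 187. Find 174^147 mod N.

81

Mod 17: 174 ≡ 4; by Fermat, exponent reduces to 147 mod 16 = 3; 4^3 ≡ 13 (mod 17).
Mod 11: 174 ≡ 9; by Fermat, exponent reduces to 147 mod 10 = 7; 9^7 ≡ 4 (mod 11).
Combine by CRT: x ≡ 13 (mod 17), x ≡ 4 (mod 11) ⇒ x ≡ 81 (mod 187).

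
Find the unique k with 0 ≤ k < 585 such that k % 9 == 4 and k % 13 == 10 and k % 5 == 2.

From k ≡ 4 (mod 9) write k = 4 + 9t. Substituting into k ≡ 10 (mod 13) gives 9t ≡ 6 (mod 13), and since 9⁻¹ ≡ 3 (mod 13), t ≡ 5. Hence k ≡ 4 + 9·5 = 49 (mod 117).
From k ≡ 49 (mod 117) write k = 49 + 117t. Substituting into k ≡ 2 (mod 5) gives 117t ≡ 3 (mod 5), and since 2⁻¹ ≡ 3 (mod 5), t ≡ 4. Hence k ≡ 49 + 117·4 = 517 (mod 585).

517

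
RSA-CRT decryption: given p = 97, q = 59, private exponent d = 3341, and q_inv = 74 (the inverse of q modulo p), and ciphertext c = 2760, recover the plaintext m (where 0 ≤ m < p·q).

2497

d_p = d mod (p−1) = 3341 mod 96 = 77; d_q = d mod (q−1) = 35.
m₁ = c^(d_p) mod p: c ≡ 44 (mod 97), and 44^77 mod 97 = 72.
m₂ = c^(d_q) mod q: c ≡ 46 (mod 59), and 46^35 mod 59 = 19.
h = q_inv·(m₁ − m₂) mod p = 74·(72 − 19) mod 97 = 42.
m = m₂ + h·q = 19 + 42·59 = 2497.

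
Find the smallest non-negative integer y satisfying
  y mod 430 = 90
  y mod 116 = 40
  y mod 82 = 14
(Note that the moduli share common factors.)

964580

Combine the congruences pairwise.
gcd(430, 116) = 2 and 2 | (40 − 90), so the pair is consistent; merging gives y ≡ 16860 (mod 24940), where 24940 = lcm(430, 116).
gcd(24940, 82) = 2 and 2 | (14 − 16860), so the pair is consistent; merging gives y ≡ 964580 (mod 1022540), where 1022540 = lcm(24940, 82).
The solution is unique modulo lcm(430, 116, 82) = 1022540.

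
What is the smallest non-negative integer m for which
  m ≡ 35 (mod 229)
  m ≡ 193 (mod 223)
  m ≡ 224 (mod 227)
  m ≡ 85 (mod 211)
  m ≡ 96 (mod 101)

The moduli are pairwise coprime; N = 229·223·227·211·101 = 247041565999.
N/229 = 1078784131; 1078784131 ≡ 168 (mod 229); 168·15 ≡ 1, so inverse 15.
N/223 = 1107809713; 1107809713 ≡ 125 (mod 223); 125·157 ≡ 1, so inverse 157.
N/227 = 1088288837; 1088288837 ≡ 216 (mod 227); 216·165 ≡ 1, so inverse 165.
N/211 = 1170813109; 1170813109 ≡ 62 (mod 211); 62·194 ≡ 1, so inverse 194.
N/101 = 2445956099; 2445956099 ≡ 12 (mod 101); 12·59 ≡ 1, so inverse 59.
m ≡ 35·1078784131·15 + 193·1107809713·157 + 224·1088288837·165 + 85·1170813109·194 + 96·2445956099·59 = 107517862710054.
107517862710054 mod 247041565999 = 54781500489.

54781500489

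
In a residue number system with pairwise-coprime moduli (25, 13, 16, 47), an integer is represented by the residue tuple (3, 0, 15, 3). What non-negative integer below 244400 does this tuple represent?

155103

The moduli are pairwise coprime; N = 25·13·16·47 = 244400.
N/25 = 9776; 9776 ≡ 1 (mod 25), inverse 1.
N/13 = 18800; 18800 ≡ 2 (mod 13); 2·7 ≡ 1, so inverse 7.
N/16 = 15275; 15275 ≡ 11 (mod 16); 11·3 ≡ 1, so inverse 3.
N/47 = 5200; 5200 ≡ 30 (mod 47); 30·11 ≡ 1, so inverse 11.
x ≡ 3·9776·1 + 0·18800·7 + 15·15275·3 + 3·5200·11 = 888303.
888303 mod 244400 = 155103.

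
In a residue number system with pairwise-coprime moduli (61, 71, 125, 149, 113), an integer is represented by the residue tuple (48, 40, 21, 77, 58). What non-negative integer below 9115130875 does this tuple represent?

8745883771

The moduli are pairwise coprime; N = 61·71·125·149·113 = 9115130875.
N/61 = 149428375; 149428375 ≡ 30 (mod 61); 30·59 ≡ 1, so inverse 59.
N/71 = 128382125; 128382125 ≡ 67 (mod 71); 67·53 ≡ 1, so inverse 53.
N/125 = 72921047; 72921047 ≡ 47 (mod 125); 47·8 ≡ 1, so inverse 8.
N/149 = 61175375; 61175375 ≡ 147 (mod 149); 147·74 ≡ 1, so inverse 74.
N/113 = 80664875; 80664875 ≡ 51 (mod 113); 51·82 ≡ 1, so inverse 82.
x ≡ 48·149428375·59 + 40·128382125·53 + 21·72921047·8 + 77·61175375·74 + 58·80664875·82 = 1439821431146.
1439821431146 mod 9115130875 = 8745883771.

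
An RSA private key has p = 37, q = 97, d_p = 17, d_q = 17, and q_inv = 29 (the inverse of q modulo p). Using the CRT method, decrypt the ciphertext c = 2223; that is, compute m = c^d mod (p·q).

m₁ = c^(d_p) mod p: c ≡ 3 (mod 37), and 3^17 mod 37 = 25.
m₂ = c^(d_q) mod q: c ≡ 89 (mod 97), and 89^17 mod 97 = 89.
h = q_inv·(m₁ − m₂) mod p = 29·(25 − 89) mod 37 = 31.
m = m₂ + h·q = 89 + 31·97 = 3096.

3096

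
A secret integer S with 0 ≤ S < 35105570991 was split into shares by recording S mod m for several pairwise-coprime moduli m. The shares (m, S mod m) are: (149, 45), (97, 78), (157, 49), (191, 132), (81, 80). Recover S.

From S ≡ 45 (mod 149) write S = 45 + 149t. Substituting into S ≡ 78 (mod 97) gives 149t ≡ 33 (mod 97), and since 52⁻¹ ≡ 28 (mod 97), t ≡ 51. Hence S ≡ 45 + 149·51 = 7644 (mod 14453).
From S ≡ 7644 (mod 14453) write S = 7644 + 14453t. Substituting into S ≡ 49 (mod 157) gives 14453t ≡ 98 (mod 157), and since 9⁻¹ ≡ 35 (mod 157), t ≡ 133. Hence S ≡ 7644 + 14453·133 = 1929893 (mod 2269121).
From S ≡ 1929893 (mod 2269121) write S = 1929893 + 2269121t. Substituting into S ≡ 132 (mod 191) gives 2269121t ≡ 103 (mod 191), and since 41⁻¹ ≡ 14 (mod 191), t ≡ 105. Hence S ≡ 1929893 + 2269121·105 = 240187598 (mod 433402111).
From S ≡ 240187598 (mod 433402111) write S = 240187598 + 433402111t. Substituting into S ≡ 80 (mod 81) gives 433402111t ≡ 0 (mod 81), and since 28⁻¹ ≡ 55 (mod 81), t ≡ 0. Hence S ≡ 240187598 + 433402111·0 = 240187598 (mod 35105570991).

240187598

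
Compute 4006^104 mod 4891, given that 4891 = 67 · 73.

Mod 67: 4006 ≡ 53; by Fermat, exponent reduces to 104 mod 66 = 38; 53^38 ≡ 15 (mod 67).
Mod 73: 4006 ≡ 64; by Fermat, exponent reduces to 104 mod 72 = 32; 64^32 ≡ 8 (mod 73).
Combine by CRT: x ≡ 15 (mod 67), x ≡ 8 (mod 73) ⇒ x ≡ 4169 (mod 4891).

4169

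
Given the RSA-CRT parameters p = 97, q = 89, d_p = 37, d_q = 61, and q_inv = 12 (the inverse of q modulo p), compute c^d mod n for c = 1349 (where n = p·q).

397

m₁ = c^(d_p) mod p: c ≡ 88 (mod 97), and 88^37 mod 97 = 9.
m₂ = c^(d_q) mod q: c ≡ 14 (mod 89), and 14^61 mod 89 = 41.
h = q_inv·(m₁ − m₂) mod p = 12·(9 − 41) mod 97 = 4.
m = m₂ + h·q = 41 + 4·89 = 397.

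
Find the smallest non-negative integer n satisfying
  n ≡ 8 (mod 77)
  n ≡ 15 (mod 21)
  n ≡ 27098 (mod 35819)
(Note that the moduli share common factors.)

850935

gcd(77, 21) = 7 and 7 | (15 − 8), so the pair is consistent; merging gives n ≡ 162 (mod 231), where 231 = lcm(77, 21).
gcd(231, 35819) = 7 and 7 | (27098 − 162), so the pair is consistent; merging gives n ≡ 850935 (mod 1182027), where 1182027 = lcm(231, 35819).
The solution is unique modulo lcm(77, 21, 35819) = 1182027.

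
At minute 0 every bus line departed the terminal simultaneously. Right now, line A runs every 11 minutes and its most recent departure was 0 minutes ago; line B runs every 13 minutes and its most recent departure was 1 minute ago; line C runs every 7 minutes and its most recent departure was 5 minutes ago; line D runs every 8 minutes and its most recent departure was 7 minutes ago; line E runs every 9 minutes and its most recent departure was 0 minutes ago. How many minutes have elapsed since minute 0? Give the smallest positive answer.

From t ≡ 0 (mod 11) write t = 0 + 11s. Substituting into t ≡ 1 (mod 13) gives 11s ≡ 1 (mod 13), and since 11⁻¹ ≡ 6 (mod 13), s ≡ 6. Hence t ≡ 0 + 11·6 = 66 (mod 143).
From t ≡ 66 (mod 143) write t = 66 + 143s. Substituting into t ≡ 5 (mod 7) gives 143s ≡ 2 (mod 7), and since 3⁻¹ ≡ 5 (mod 7), s ≡ 3. Hence t ≡ 66 + 143·3 = 495 (mod 1001).
From t ≡ 495 (mod 1001) write t = 495 + 1001s. Substituting into t ≡ 7 (mod 8) gives 1001s ≡ 0 (mod 8), and since 1⁻¹ ≡ 1 (mod 8), s ≡ 0. Hence t ≡ 495 + 1001·0 = 495 (mod 8008).
From t ≡ 495 (mod 8008) write t = 495 + 8008s. Substituting into t ≡ 0 (mod 9) gives 8008s ≡ 0 (mod 9), and since 7⁻¹ ≡ 4 (mod 9), s ≡ 0. Hence t ≡ 495 + 8008·0 = 495 (mod 72072).

495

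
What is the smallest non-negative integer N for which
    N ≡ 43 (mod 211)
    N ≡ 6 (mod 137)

From N ≡ 43 (mod 211) write N = 43 + 211t. Substituting into N ≡ 6 (mod 137) gives 211t ≡ 100 (mod 137), and since 74⁻¹ ≡ 50 (mod 137), t ≡ 68. Hence N ≡ 43 + 211·68 = 14391 (mod 28907).

14391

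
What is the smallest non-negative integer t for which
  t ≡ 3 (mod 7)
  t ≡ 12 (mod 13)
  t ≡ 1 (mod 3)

220

From t ≡ 3 (mod 7) write t = 3 + 7s. Substituting into t ≡ 12 (mod 13) gives 7s ≡ 9 (mod 13), and since 7⁻¹ ≡ 2 (mod 13), s ≡ 5. Hence t ≡ 3 + 7·5 = 38 (mod 91).
From t ≡ 38 (mod 91) write t = 38 + 91s. Substituting into t ≡ 1 (mod 3) gives 91s ≡ 2 (mod 3), and since 1⁻¹ ≡ 1 (mod 3), s ≡ 2. Hence t ≡ 38 + 91·2 = 220 (mod 273).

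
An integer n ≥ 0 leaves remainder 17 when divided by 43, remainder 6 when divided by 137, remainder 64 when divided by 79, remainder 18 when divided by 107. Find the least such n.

The moduli are pairwise coprime; M = 43·137·79·107 = 49796623.
M/43 = 1158061; 1158061 ≡ 28 (mod 43); 28·20 ≡ 1, so inverse 20.
M/137 = 363479; 363479 ≡ 18 (mod 137); 18·99 ≡ 1, so inverse 99.
M/79 = 630337; 630337 ≡ 75 (mod 79); 75·59 ≡ 1, so inverse 59.
M/107 = 465389; 465389 ≡ 46 (mod 107); 46·7 ≡ 1, so inverse 7.
n ≡ 17·1158061·20 + 6·363479·99 + 64·630337·59 + 18·465389·7 = 3048438792.
3048438792 mod 49796623 = 10844789.

10844789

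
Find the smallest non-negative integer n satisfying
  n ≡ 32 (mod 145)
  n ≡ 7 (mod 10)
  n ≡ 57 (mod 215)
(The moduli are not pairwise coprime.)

2207

Combine the congruences pairwise.
gcd(145, 10) = 5 and 5 | (7 − 32), so the pair is consistent; merging gives n ≡ 177 (mod 290), where 290 = lcm(145, 10).
gcd(290, 215) = 5 and 5 | (57 − 177), so the pair is consistent; merging gives n ≡ 2207 (mod 12470), where 12470 = lcm(290, 215).
The solution is unique modulo lcm(145, 10, 215) = 12470.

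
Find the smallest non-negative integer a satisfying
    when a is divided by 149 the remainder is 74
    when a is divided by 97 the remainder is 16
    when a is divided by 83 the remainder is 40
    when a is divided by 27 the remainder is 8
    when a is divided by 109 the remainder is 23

The moduli are pairwise coprime; N = 149·97·83·27·109 = 3530419857.
N/149 = 23694093; 23694093 ≡ 113 (mod 149); 113·120 ≡ 1, so inverse 120.
N/97 = 36396081; 36396081 ≡ 32 (mod 97); 32·94 ≡ 1, so inverse 94.
N/83 = 42535179; 42535179 ≡ 3 (mod 83); 3·28 ≡ 1, so inverse 28.
N/27 = 130756291; 130756291 ≡ 16 (mod 27); 16·22 ≡ 1, so inverse 22.
N/109 = 32389173; 32389173 ≡ 41 (mod 109); 41·8 ≡ 1, so inverse 8.
a ≡ 74·23694093·120 + 16·36396081·94 + 40·42535179·28 + 8·130756291·22 + 23·32389173·8 = 341755367192.
341755367192 mod 3530419857 = 2835060920.

2835060920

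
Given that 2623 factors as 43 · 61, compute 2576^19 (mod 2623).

868

Mod 43: 2576 ≡ 39; 39^19 ≡ 8 (mod 43).
Mod 61: 2576 ≡ 14; 14^19 ≡ 14 (mod 61).
Combine by CRT: x ≡ 8 (mod 43), x ≡ 14 (mod 61) ⇒ x ≡ 868 (mod 2623).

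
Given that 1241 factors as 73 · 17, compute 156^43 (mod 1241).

1146

Mod 73: 156 ≡ 10; 10^43 ≡ 51 (mod 73).
Mod 17: 156 ≡ 3; by Fermat, exponent reduces to 43 mod 16 = 11; 3^11 ≡ 7 (mod 17).
Combine by CRT: x ≡ 51 (mod 73), x ≡ 7 (mod 17) ⇒ x ≡ 1146 (mod 1241).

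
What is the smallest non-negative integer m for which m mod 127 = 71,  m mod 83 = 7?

9469

From m ≡ 71 (mod 127) write m = 71 + 127t. Substituting into m ≡ 7 (mod 83) gives 127t ≡ 19 (mod 83), and since 44⁻¹ ≡ 17 (mod 83), t ≡ 74. Hence m ≡ 71 + 127·74 = 9469 (mod 10541).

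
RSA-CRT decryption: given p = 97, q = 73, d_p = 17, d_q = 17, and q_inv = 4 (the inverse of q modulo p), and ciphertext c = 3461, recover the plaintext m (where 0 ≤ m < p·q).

m₁ = c^(d_p) mod p: c ≡ 66 (mod 97), and 66^17 mod 97 = 49.
m₂ = c^(d_q) mod q: c ≡ 30 (mod 73), and 30^17 mod 73 = 21.
h = q_inv·(m₁ − m₂) mod p = 4·(49 − 21) mod 97 = 15.
m = m₂ + h·q = 21 + 15·73 = 1116.

1116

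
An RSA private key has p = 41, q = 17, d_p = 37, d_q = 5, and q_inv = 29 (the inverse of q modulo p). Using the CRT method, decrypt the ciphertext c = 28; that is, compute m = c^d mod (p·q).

m₁ = c^(d_p) mod p: c ≡ 28 (mod 41), and 28^37 mod 41 = 29.
m₂ = c^(d_q) mod q: c ≡ 11 (mod 17), and 11^5 mod 17 = 10.
h = q_inv·(m₁ − m₂) mod p = 29·(29 − 10) mod 41 = 18.
m = m₂ + h·q = 10 + 18·17 = 316.

316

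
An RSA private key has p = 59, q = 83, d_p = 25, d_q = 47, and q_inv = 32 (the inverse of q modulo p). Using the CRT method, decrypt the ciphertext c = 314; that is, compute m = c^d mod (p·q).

1646

m₁ = c^(d_p) mod p: c ≡ 19 (mod 59), and 19^25 mod 59 = 53.
m₂ = c^(d_q) mod q: c ≡ 65 (mod 83), and 65^47 mod 83 = 69.
h = q_inv·(m₁ − m₂) mod p = 32·(53 − 69) mod 59 = 19.
m = m₂ + h·q = 69 + 19·83 = 1646.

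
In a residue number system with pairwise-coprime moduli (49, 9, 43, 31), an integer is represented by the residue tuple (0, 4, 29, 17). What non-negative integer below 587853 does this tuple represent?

419881

Combine the congruences pairwise.
From x ≡ 0 (mod 49) write x = 0 + 49t. Substituting into x ≡ 4 (mod 9) gives 49t ≡ 4 (mod 9), and since 4⁻¹ ≡ 7 (mod 9), t ≡ 1. Hence x ≡ 0 + 49·1 = 49 (mod 441).
From x ≡ 49 (mod 441) write x = 49 + 441t. Substituting into x ≡ 29 (mod 43) gives 441t ≡ 23 (mod 43), and since 11⁻¹ ≡ 4 (mod 43), t ≡ 6. Hence x ≡ 49 + 441·6 = 2695 (mod 18963).
From x ≡ 2695 (mod 18963) write x = 2695 + 18963t. Substituting into x ≡ 17 (mod 31) gives 18963t ≡ 19 (mod 31), and since 22⁻¹ ≡ 24 (mod 31), t ≡ 22. Hence x ≡ 2695 + 18963·22 = 419881 (mod 587853).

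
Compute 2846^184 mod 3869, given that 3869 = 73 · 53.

Mod 73: 2846 ≡ 72; by Fermat, exponent reduces to 184 mod 72 = 40; 72^40 ≡ 1 (mod 73).
Mod 53: 2846 ≡ 37; by Fermat, exponent reduces to 184 mod 52 = 28; 37^28 ≡ 44 (mod 53).
Combine by CRT: x ≡ 1 (mod 73), x ≡ 44 (mod 53) ⇒ x ≡ 1899 (mod 3869).

1899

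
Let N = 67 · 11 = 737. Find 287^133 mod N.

287

Mod 67: 287 ≡ 19; by Fermat, exponent reduces to 133 mod 66 = 1; 19^1 ≡ 19 (mod 67).
Mod 11: 287 ≡ 1; by Fermat, exponent reduces to 133 mod 10 = 3; 1^3 ≡ 1 (mod 11).
Combine by CRT: x ≡ 19 (mod 67), x ≡ 1 (mod 11) ⇒ x ≡ 287 (mod 737).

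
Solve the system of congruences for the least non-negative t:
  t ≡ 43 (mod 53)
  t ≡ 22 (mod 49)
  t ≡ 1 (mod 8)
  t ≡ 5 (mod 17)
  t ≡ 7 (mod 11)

From t ≡ 43 (mod 53) write t = 43 + 53s. Substituting into t ≡ 22 (mod 49) gives 53s ≡ 28 (mod 49), and since 4⁻¹ ≡ 37 (mod 49), s ≡ 7. Hence t ≡ 43 + 53·7 = 414 (mod 2597).
From t ≡ 414 (mod 2597) write t = 414 + 2597s. Substituting into t ≡ 1 (mod 8) gives 2597s ≡ 3 (mod 8), and since 5⁻¹ ≡ 5 (mod 8), s ≡ 7. Hence t ≡ 414 + 2597·7 = 18593 (mod 20776).
From t ≡ 18593 (mod 20776) write t = 18593 + 20776s. Substituting into t ≡ 5 (mod 17) gives 20776s ≡ 10 (mod 17), and since 2⁻¹ ≡ 9 (mod 17), s ≡ 5. Hence t ≡ 18593 + 20776·5 = 122473 (mod 353192).
From t ≡ 122473 (mod 353192) write t = 122473 + 353192s. Substituting into t ≡ 7 (mod 11) gives 353192s ≡ 8 (mod 11), and since 4⁻¹ ≡ 3 (mod 11), s ≡ 2. Hence t ≡ 122473 + 353192·2 = 828857 (mod 3885112).

828857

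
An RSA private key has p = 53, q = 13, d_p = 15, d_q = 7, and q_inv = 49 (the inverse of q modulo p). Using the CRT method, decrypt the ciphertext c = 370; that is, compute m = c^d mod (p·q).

m₁ = c^(d_p) mod p: c ≡ 52 (mod 53), and 52^15 mod 53 = 52.
m₂ = c^(d_q) mod q: c ≡ 6 (mod 13), and 6^7 mod 13 = 7.
h = q_inv·(m₁ − m₂) mod p = 49·(52 − 7) mod 53 = 32.
m = m₂ + h·q = 7 + 32·13 = 423.

423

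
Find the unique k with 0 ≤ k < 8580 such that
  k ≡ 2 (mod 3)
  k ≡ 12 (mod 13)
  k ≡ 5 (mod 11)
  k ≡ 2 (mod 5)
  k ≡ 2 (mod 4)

From k ≡ 2 (mod 3) write k = 2 + 3t. Substituting into k ≡ 12 (mod 13) gives 3t ≡ 10 (mod 13), and since 3⁻¹ ≡ 9 (mod 13), t ≡ 12. Hence k ≡ 2 + 3·12 = 38 (mod 39).
From k ≡ 38 (mod 39) write k = 38 + 39t. Substituting into k ≡ 5 (mod 11) gives 39t ≡ 0 (mod 11), and since 6⁻¹ ≡ 2 (mod 11), t ≡ 0. Hence k ≡ 38 + 39·0 = 38 (mod 429).
From k ≡ 38 (mod 429) write k = 38 + 429t. Substituting into k ≡ 2 (mod 5) gives 429t ≡ 4 (mod 5), and since 4⁻¹ ≡ 4 (mod 5), t ≡ 1. Hence k ≡ 38 + 429·1 = 467 (mod 2145).
From k ≡ 467 (mod 2145) write k = 467 + 2145t. Substituting into k ≡ 2 (mod 4) gives 2145t ≡ 3 (mod 4), and since 1⁻¹ ≡ 1 (mod 4), t ≡ 3. Hence k ≡ 467 + 2145·3 = 6902 (mod 8580).

6902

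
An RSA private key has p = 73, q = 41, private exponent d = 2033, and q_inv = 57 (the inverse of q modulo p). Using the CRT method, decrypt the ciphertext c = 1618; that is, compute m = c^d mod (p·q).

1174

d_p = d mod (p−1) = 2033 mod 72 = 17; d_q = d mod (q−1) = 33.
m₁ = c^(d_p) mod p: c ≡ 12 (mod 73), and 12^17 mod 73 = 6.
m₂ = c^(d_q) mod q: c ≡ 19 (mod 41), and 19^33 mod 41 = 26.
h = q_inv·(m₁ − m₂) mod p = 57·(6 − 26) mod 73 = 28.
m = m₂ + h·q = 26 + 28·41 = 1174.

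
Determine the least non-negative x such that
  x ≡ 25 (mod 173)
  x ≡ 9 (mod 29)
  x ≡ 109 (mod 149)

The moduli are pairwise coprime; N = 173·29·149 = 747533.
N/173 = 4321; 4321 ≡ 169 (mod 173); 169·43 ≡ 1, so inverse 43.
N/29 = 25777; 25777 ≡ 25 (mod 29); 25·7 ≡ 1, so inverse 7.
N/149 = 5017; 5017 ≡ 100 (mod 149); 100·76 ≡ 1, so inverse 76.
x ≡ 25·4321·43 + 9·25777·7 + 109·5017·76 = 47829854.
47829854 mod 747533 = 735275.

735275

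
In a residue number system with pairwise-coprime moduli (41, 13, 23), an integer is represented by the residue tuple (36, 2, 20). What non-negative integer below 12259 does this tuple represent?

The moduli are pairwise coprime; N = 41·13·23 = 12259.
N/41 = 299; 299 ≡ 12 (mod 41); 12·24 ≡ 1, so inverse 24.
N/13 = 943; 943 ≡ 7 (mod 13); 7·2 ≡ 1, so inverse 2.
N/23 = 533; 533 ≡ 4 (mod 23); 4·6 ≡ 1, so inverse 6.
x ≡ 36·299·24 + 2·943·2 + 20·533·6 = 326068.
326068 mod 12259 = 7334.

7334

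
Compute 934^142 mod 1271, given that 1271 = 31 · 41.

450

Mod 31: 934 ≡ 4; by Fermat, exponent reduces to 142 mod 30 = 22; 4^22 ≡ 16 (mod 31).
Mod 41: 934 ≡ 32; by Fermat, exponent reduces to 142 mod 40 = 22; 32^22 ≡ 40 (mod 41).
Combine by CRT: x ≡ 16 (mod 31), x ≡ 40 (mod 41) ⇒ x ≡ 450 (mod 1271).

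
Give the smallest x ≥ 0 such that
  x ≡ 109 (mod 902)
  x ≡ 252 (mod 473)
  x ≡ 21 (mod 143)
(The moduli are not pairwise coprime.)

103839

gcd(902, 473) = 11 and 11 | (252 − 109), so the pair is consistent; merging gives x ≡ 26267 (mod 38786), where 38786 = lcm(902, 473).
gcd(38786, 143) = 11 and 11 | (21 − 26267), so the pair is consistent; merging gives x ≡ 103839 (mod 504218), where 504218 = lcm(38786, 143).
The solution is unique modulo lcm(902, 473, 143) = 504218.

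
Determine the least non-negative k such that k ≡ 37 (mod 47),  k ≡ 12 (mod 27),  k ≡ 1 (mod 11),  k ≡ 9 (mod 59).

358788

Combine the congruences pairwise.
From k ≡ 37 (mod 47) write k = 37 + 47t. Substituting into k ≡ 12 (mod 27) gives 47t ≡ 2 (mod 27), and since 20⁻¹ ≡ 23 (mod 27), t ≡ 19. Hence k ≡ 37 + 47·19 = 930 (mod 1269).
From k ≡ 930 (mod 1269) write k = 930 + 1269t. Substituting into k ≡ 1 (mod 11) gives 1269t ≡ 6 (mod 11), and since 4⁻¹ ≡ 3 (mod 11), t ≡ 7. Hence k ≡ 930 + 1269·7 = 9813 (mod 13959).
From k ≡ 9813 (mod 13959) write k = 9813 + 13959t. Substituting into k ≡ 9 (mod 59) gives 13959t ≡ 49 (mod 59), and since 35⁻¹ ≡ 27 (mod 59), t ≡ 25. Hence k ≡ 9813 + 13959·25 = 358788 (mod 823581).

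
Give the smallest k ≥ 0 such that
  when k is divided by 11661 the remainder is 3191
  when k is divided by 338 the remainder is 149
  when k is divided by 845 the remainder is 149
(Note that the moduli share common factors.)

96479

Combine the congruences pairwise.
gcd(11661, 338) = 169 and 169 | (149 − 3191), so the pair is consistent; merging gives k ≡ 3191 (mod 23322), where 23322 = lcm(11661, 338).
gcd(23322, 845) = 169 and 169 | (149 − 3191), so the pair is consistent; merging gives k ≡ 96479 (mod 116610), where 116610 = lcm(23322, 845).
The solution is unique modulo lcm(11661, 338, 845) = 116610.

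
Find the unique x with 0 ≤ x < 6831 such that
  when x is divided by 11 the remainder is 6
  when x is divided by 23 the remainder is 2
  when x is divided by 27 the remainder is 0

Combine the congruences pairwise.
From x ≡ 6 (mod 11) write x = 6 + 11t. Substituting into x ≡ 2 (mod 23) gives 11t ≡ 19 (mod 23), and since 11⁻¹ ≡ 21 (mod 23), t ≡ 8. Hence x ≡ 6 + 11·8 = 94 (mod 253).
From x ≡ 94 (mod 253) write x = 94 + 253t. Substituting into x ≡ 0 (mod 27) gives 253t ≡ 14 (mod 27), and since 10⁻¹ ≡ 19 (mod 27), t ≡ 23. Hence x ≡ 94 + 253·23 = 5913 (mod 6831).

5913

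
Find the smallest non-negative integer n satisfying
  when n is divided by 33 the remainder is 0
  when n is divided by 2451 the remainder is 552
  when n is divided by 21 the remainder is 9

110847

gcd(33, 2451) = 3 and 3 | (552 − 0), so the pair is consistent; merging gives n ≡ 3003 (mod 26961), where 26961 = lcm(33, 2451).
gcd(26961, 21) = 3 and 3 | (9 − 3003), so the pair is consistent; merging gives n ≡ 110847 (mod 188727), where 188727 = lcm(26961, 21).
The solution is unique modulo lcm(33, 2451, 21) = 188727.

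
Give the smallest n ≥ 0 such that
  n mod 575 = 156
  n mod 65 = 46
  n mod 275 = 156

gcd(575, 65) = 5 and 5 | (46 − 156), so the pair is consistent; merging gives n ≡ 6481 (mod 7475), where 7475 = lcm(575, 65).
gcd(7475, 275) = 25 and 25 | (156 − 6481), so the pair is consistent; merging gives n ≡ 6481 (mod 82225), where 82225 = lcm(7475, 275).
The solution is unique modulo lcm(575, 65, 275) = 82225.

6481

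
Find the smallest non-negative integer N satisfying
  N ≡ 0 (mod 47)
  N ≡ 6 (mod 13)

188

From N ≡ 0 (mod 47) write N = 0 + 47t. Substituting into N ≡ 6 (mod 13) gives 47t ≡ 6 (mod 13), and since 8⁻¹ ≡ 5 (mod 13), t ≡ 4. Hence N ≡ 0 + 47·4 = 188 (mod 611).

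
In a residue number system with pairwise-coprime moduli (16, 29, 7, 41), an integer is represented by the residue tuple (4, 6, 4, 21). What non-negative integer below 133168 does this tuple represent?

63284

From x ≡ 4 (mod 16) write x = 4 + 16t. Substituting into x ≡ 6 (mod 29) gives 16t ≡ 2 (mod 29), and since 16⁻¹ ≡ 20 (mod 29), t ≡ 11. Hence x ≡ 4 + 16·11 = 180 (mod 464).
From x ≡ 180 (mod 464) write x = 180 + 464t. Substituting into x ≡ 4 (mod 7) gives 464t ≡ 6 (mod 7), and since 2⁻¹ ≡ 4 (mod 7), t ≡ 3. Hence x ≡ 180 + 464·3 = 1572 (mod 3248).
From x ≡ 1572 (mod 3248) write x = 1572 + 3248t. Substituting into x ≡ 21 (mod 41) gives 3248t ≡ 7 (mod 41), and since 9⁻¹ ≡ 32 (mod 41), t ≡ 19. Hence x ≡ 1572 + 3248·19 = 63284 (mod 133168).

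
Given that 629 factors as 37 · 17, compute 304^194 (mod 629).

582

Mod 37: 304 ≡ 8; by Fermat, exponent reduces to 194 mod 36 = 14; 8^14 ≡ 27 (mod 37).
Mod 17: 304 ≡ 15; by Fermat, exponent reduces to 194 mod 16 = 2; 15^2 ≡ 4 (mod 17).
Combine by CRT: x ≡ 27 (mod 37), x ≡ 4 (mod 17) ⇒ x ≡ 582 (mod 629).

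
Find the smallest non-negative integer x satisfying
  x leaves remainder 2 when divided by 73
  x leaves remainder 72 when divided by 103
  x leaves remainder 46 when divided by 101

The moduli are pairwise coprime; N = 73·103·101 = 759419.
N/73 = 10403; 10403 ≡ 37 (mod 73); 37·2 ≡ 1, so inverse 2.
N/103 = 7373; 7373 ≡ 60 (mod 103); 60·91 ≡ 1, so inverse 91.
N/101 = 7519; 7519 ≡ 45 (mod 101); 45·9 ≡ 1, so inverse 9.
x ≡ 2·10403·2 + 72·7373·91 + 46·7519·9 = 51462374.
51462374 mod 759419 = 581301.

581301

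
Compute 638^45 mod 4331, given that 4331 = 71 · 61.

3549

Mod 71: 638 ≡ 70; 70^45 ≡ 70 (mod 71).
Mod 61: 638 ≡ 28; 28^45 ≡ 11 (mod 61).
Combine by CRT: x ≡ 70 (mod 71), x ≡ 11 (mod 61) ⇒ x ≡ 3549 (mod 4331).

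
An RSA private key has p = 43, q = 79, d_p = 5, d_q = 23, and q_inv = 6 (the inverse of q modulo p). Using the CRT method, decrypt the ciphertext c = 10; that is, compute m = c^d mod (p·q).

670

m₁ = c^(d_p) mod p: c ≡ 10 (mod 43), and 10^5 mod 43 = 25.
m₂ = c^(d_q) mod q: c ≡ 10 (mod 79), and 10^23 mod 79 = 38.
h = q_inv·(m₁ − m₂) mod p = 6·(25 − 38) mod 43 = 8.
m = m₂ + h·q = 38 + 8·79 = 670.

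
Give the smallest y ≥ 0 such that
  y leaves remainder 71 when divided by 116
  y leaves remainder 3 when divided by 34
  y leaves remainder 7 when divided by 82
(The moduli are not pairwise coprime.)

49371

gcd(116, 34) = 2 and 2 | (3 − 71), so the pair is consistent; merging gives y ≡ 71 (mod 1972), where 1972 = lcm(116, 34).
gcd(1972, 82) = 2 and 2 | (7 − 71), so the pair is consistent; merging gives y ≡ 49371 (mod 80852), where 80852 = lcm(1972, 82).
The solution is unique modulo lcm(116, 34, 82) = 80852.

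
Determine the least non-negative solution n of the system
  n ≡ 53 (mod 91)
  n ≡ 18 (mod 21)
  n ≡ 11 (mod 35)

1236

gcd(91, 21) = 7 and 7 | (18 − 53), so the pair is consistent; merging gives n ≡ 144 (mod 273), where 273 = lcm(91, 21).
gcd(273, 35) = 7 and 7 | (11 − 144), so the pair is consistent; merging gives n ≡ 1236 (mod 1365), where 1365 = lcm(273, 35).
The solution is unique modulo lcm(91, 21, 35) = 1365.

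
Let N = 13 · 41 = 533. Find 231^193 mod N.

88

Mod 13: 231 ≡ 10; by Fermat, exponent reduces to 193 mod 12 = 1; 10^1 ≡ 10 (mod 13).
Mod 41: 231 ≡ 26; by Fermat, exponent reduces to 193 mod 40 = 33; 26^33 ≡ 6 (mod 41).
Combine by CRT: x ≡ 10 (mod 13), x ≡ 6 (mod 41) ⇒ x ≡ 88 (mod 533).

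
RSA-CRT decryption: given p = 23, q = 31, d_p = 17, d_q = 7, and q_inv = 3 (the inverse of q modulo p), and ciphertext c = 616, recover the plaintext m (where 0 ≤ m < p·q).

m₁ = c^(d_p) mod p: c ≡ 18 (mod 23), and 18^17 mod 23 = 8.
m₂ = c^(d_q) mod q: c ≡ 27 (mod 31), and 27^7 mod 31 = 15.
h = q_inv·(m₁ − m₂) mod p = 3·(8 − 15) mod 23 = 2.
m = m₂ + h·q = 15 + 2·31 = 77.

77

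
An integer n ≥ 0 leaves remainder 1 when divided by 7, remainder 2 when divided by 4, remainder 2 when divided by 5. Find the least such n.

The moduli are pairwise coprime; M = 7·4·5 = 140.
M/7 = 20; 20 ≡ 6 (mod 7); 6·6 ≡ 1, so inverse 6.
M/4 = 35; 35 ≡ 3 (mod 4); 3·3 ≡ 1, so inverse 3.
M/5 = 28; 28 ≡ 3 (mod 5); 3·2 ≡ 1, so inverse 2.
n ≡ 1·20·6 + 2·35·3 + 2·28·2 = 442.
442 mod 140 = 22.

22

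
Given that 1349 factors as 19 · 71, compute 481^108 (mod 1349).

Mod 19: 481 ≡ 6; since 18 | 108, by Fermat 6^108 ≡ 1 (mod 19).
Mod 71: 481 ≡ 55; by Fermat, exponent reduces to 108 mod 70 = 38; 55^38 ≡ 49 (mod 71).
Combine by CRT: x ≡ 1 (mod 19), x ≡ 49 (mod 71) ⇒ x ≡ 191 (mod 1349).

191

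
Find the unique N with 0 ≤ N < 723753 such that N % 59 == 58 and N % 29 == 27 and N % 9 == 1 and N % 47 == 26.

The moduli are pairwise coprime; M = 59·29·9·47 = 723753.
M/59 = 12267; 12267 ≡ 54 (mod 59); 54·47 ≡ 1, so inverse 47.
M/29 = 24957; 24957 ≡ 17 (mod 29); 17·12 ≡ 1, so inverse 12.
M/9 = 80417; 80417 ≡ 2 (mod 9); 2·5 ≡ 1, so inverse 5.
M/47 = 15399; 15399 ≡ 30 (mod 47); 30·11 ≡ 1, so inverse 11.
N ≡ 58·12267·47 + 27·24957·12 + 1·80417·5 + 26·15399·11 = 46332109.
46332109 mod 723753 = 11917.

11917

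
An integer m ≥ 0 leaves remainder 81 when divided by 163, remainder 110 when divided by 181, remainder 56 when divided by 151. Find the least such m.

The moduli are pairwise coprime; N = 163·181·151 = 4454953.
N/163 = 27331; 27331 ≡ 110 (mod 163); 110·123 ≡ 1, so inverse 123.
N/181 = 24613; 24613 ≡ 178 (mod 181); 178·60 ≡ 1, so inverse 60.
N/151 = 29503; 29503 ≡ 58 (mod 151); 58·138 ≡ 1, so inverse 138.
m ≡ 81·27331·123 + 110·24613·60 + 56·29503·138 = 662743737.
662743737 mod 4454953 = 3410693.

3410693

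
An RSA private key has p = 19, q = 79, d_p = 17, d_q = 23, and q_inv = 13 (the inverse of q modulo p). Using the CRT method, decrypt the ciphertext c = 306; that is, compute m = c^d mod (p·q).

1226

m₁ = c^(d_p) mod p: c ≡ 2 (mod 19), and 2^17 mod 19 = 10.
m₂ = c^(d_q) mod q: c ≡ 69 (mod 79), and 69^23 mod 79 = 41.
h = q_inv·(m₁ − m₂) mod p = 13·(10 − 41) mod 19 = 15.
m = m₂ + h·q = 41 + 15·79 = 1226.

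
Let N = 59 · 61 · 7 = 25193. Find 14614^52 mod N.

7072

Mod 59: 14614 ≡ 41; 41^52 ≡ 51 (mod 59).
Mod 61: 14614 ≡ 35; 35^52 ≡ 57 (mod 61).
Mod 7: 14614 ≡ 5; by Fermat, exponent reduces to 52 mod 6 = 4; 5^4 ≡ 2 (mod 7).
Combine by CRT: x ≡ 51 (mod 59), x ≡ 57 (mod 61), x ≡ 2 (mod 7) ⇒ x ≡ 7072 (mod 25193).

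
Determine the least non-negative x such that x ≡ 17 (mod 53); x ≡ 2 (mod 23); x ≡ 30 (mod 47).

The moduli are pairwise coprime; N = 53·23·47 = 57293.
N/53 = 1081; 1081 ≡ 21 (mod 53); 21·48 ≡ 1, so inverse 48.
N/23 = 2491; 2491 ≡ 7 (mod 23); 7·10 ≡ 1, so inverse 10.
N/47 = 1219; 1219 ≡ 44 (mod 47); 44·31 ≡ 1, so inverse 31.
x ≡ 17·1081·48 + 2·2491·10 + 30·1219·31 = 2065586.
2065586 mod 57293 = 3038.

3038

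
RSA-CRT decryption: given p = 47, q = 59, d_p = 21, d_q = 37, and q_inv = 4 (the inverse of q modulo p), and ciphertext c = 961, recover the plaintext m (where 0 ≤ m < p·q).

175

m₁ = c^(d_p) mod p: c ≡ 21 (mod 47), and 21^21 mod 47 = 34.
m₂ = c^(d_q) mod q: c ≡ 17 (mod 59), and 17^37 mod 59 = 57.
h = q_inv·(m₁ − m₂) mod p = 4·(34 − 57) mod 47 = 2.
m = m₂ + h·q = 57 + 2·59 = 175.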